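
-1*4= -4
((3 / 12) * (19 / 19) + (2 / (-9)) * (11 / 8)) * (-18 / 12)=1 / 12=0.08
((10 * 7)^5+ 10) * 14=23529800140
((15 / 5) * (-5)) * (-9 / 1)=135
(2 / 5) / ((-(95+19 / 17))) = -17 / 4085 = -0.00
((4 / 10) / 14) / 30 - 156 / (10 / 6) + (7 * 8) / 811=-79645469 / 851550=-93.53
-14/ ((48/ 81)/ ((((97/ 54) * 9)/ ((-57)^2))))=-0.12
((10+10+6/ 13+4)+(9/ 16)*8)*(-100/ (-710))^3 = 376500/ 4652843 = 0.08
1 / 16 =0.06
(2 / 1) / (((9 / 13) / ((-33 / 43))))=-286 / 129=-2.22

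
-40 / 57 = -0.70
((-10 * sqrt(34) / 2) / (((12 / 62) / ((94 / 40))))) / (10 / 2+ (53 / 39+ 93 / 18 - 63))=18941 * sqrt(34) / 16060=6.88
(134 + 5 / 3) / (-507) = -0.27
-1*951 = -951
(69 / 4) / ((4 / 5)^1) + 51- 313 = -3847 / 16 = -240.44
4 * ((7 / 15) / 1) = 28 / 15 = 1.87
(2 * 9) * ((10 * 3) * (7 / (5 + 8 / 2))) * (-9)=-3780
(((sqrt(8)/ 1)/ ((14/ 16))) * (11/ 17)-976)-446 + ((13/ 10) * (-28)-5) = -7317/ 5 + 176 * sqrt(2)/ 119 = -1461.31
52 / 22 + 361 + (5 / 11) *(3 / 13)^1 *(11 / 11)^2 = 51976 / 143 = 363.47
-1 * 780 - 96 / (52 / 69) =-11796 / 13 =-907.38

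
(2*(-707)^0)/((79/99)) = 198/79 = 2.51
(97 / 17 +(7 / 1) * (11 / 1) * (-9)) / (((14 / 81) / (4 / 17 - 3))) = 22240494 / 2023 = 10993.82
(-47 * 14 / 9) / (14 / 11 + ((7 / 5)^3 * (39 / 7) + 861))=-64625 / 775701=-0.08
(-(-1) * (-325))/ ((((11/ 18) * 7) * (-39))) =150/ 77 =1.95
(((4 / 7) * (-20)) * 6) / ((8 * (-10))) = 6 / 7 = 0.86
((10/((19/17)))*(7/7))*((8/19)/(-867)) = -80/18411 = -0.00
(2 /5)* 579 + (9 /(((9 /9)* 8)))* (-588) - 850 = -12799 /10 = -1279.90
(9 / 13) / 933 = 0.00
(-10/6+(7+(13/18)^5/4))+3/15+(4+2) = 437716817/37791360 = 11.58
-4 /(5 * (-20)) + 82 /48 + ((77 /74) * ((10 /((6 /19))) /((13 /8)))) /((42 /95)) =41223707 /865800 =47.61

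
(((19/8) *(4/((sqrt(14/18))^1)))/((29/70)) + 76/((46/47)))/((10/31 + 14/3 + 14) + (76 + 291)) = 26505 *sqrt(7)/1041013 + 166098/825631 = 0.27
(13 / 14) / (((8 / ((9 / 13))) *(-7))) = -9 / 784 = -0.01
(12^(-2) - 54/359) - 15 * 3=-2333737/51696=-45.14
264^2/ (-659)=-69696/ 659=-105.76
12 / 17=0.71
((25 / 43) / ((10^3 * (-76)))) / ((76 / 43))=-0.00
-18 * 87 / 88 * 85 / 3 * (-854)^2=-4044968865 / 11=-367724442.27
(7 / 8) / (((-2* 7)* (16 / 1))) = -1 / 256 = -0.00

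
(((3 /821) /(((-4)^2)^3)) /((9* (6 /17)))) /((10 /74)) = 629 /302653440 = 0.00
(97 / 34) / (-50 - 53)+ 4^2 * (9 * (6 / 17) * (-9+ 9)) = -97 / 3502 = -0.03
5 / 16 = 0.31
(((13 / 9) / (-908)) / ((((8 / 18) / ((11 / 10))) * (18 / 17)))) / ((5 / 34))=-41327 / 1634400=-0.03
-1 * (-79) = 79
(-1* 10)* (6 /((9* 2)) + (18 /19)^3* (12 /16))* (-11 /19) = 2197910 /390963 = 5.62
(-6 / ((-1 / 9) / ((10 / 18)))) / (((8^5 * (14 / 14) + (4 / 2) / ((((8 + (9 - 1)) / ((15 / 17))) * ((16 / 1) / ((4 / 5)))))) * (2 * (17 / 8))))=768 / 3565159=0.00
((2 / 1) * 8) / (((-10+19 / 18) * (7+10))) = -288 / 2737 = -0.11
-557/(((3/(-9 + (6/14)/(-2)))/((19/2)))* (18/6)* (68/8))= 455069/714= 637.35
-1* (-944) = 944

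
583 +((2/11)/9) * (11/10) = 583.02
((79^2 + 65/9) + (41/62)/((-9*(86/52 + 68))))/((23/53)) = 167322720433/11621187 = 14398.07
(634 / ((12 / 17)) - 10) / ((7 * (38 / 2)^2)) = 5329 / 15162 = 0.35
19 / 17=1.12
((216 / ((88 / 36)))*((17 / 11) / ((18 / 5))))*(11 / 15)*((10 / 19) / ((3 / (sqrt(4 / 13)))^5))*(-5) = -54400*sqrt(13) / 12397671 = -0.02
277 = 277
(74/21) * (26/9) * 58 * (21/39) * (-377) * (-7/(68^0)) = 22653176/27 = 839006.52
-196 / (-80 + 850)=-14 / 55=-0.25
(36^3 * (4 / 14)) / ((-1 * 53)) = -93312 / 371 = -251.51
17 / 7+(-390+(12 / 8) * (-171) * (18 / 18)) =-9017 / 14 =-644.07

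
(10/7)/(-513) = -0.00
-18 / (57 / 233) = -1398 / 19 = -73.58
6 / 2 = 3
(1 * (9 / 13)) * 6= 54 / 13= 4.15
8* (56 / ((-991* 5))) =-448 / 4955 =-0.09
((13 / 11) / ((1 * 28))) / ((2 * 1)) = 13 / 616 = 0.02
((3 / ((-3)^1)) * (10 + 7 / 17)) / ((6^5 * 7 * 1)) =-59 / 308448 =-0.00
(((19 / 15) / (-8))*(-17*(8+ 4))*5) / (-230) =-323 / 460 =-0.70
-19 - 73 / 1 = -92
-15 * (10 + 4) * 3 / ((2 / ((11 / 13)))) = -3465 / 13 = -266.54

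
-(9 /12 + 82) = -331 /4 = -82.75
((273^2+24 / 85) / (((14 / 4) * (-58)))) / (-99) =2111663 / 569415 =3.71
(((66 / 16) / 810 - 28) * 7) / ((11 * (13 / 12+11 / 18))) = -423283 / 40260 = -10.51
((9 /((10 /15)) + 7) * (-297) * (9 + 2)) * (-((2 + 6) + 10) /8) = 1205523 /8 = 150690.38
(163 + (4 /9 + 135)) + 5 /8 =299.07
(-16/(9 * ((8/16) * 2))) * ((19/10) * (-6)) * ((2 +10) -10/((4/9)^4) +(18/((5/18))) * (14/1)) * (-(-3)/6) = 2686999/400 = 6717.50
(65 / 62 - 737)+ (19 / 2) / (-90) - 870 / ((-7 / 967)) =4665647807 / 39060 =119448.23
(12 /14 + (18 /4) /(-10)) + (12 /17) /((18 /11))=5987 /7140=0.84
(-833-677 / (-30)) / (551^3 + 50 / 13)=-316069 / 65240820390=-0.00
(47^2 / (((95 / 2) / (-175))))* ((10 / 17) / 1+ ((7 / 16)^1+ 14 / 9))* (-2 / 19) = 2211.33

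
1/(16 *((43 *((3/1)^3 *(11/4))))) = 1/51084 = 0.00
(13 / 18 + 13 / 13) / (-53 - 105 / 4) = -62 / 2853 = -0.02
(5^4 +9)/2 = 317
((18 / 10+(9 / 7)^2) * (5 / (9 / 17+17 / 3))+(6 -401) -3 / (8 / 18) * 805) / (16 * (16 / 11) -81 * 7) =992301409 / 92609804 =10.71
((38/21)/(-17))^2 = 0.01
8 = 8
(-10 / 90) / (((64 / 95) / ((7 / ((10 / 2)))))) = -133 / 576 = -0.23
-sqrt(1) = -1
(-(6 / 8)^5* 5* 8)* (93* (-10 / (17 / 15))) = 8474625 / 1088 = 7789.18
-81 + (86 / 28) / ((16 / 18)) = -8685 / 112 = -77.54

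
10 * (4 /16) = 5 /2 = 2.50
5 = 5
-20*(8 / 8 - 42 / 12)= 50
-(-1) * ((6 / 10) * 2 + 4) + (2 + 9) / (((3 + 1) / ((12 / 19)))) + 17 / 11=8864 / 1045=8.48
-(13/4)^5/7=-371293/7168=-51.80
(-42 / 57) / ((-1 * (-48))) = -7 / 456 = -0.02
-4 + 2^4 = 12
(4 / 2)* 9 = 18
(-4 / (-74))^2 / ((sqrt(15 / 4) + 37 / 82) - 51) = -135956 / 2348630389 - 6724 * sqrt(15) / 11743151945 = -0.00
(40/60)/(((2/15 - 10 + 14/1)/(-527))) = -85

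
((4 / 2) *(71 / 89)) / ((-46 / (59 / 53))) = -4189 / 108491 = -0.04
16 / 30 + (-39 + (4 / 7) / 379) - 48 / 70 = -1558009 / 39795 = -39.15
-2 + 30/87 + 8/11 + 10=2894/319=9.07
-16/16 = -1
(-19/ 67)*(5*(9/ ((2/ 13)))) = -11115/ 134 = -82.95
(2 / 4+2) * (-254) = -635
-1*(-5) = 5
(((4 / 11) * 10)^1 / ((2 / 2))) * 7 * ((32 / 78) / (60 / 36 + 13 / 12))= 17920 / 4719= 3.80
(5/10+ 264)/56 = 529/112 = 4.72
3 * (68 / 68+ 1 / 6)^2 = 49 / 12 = 4.08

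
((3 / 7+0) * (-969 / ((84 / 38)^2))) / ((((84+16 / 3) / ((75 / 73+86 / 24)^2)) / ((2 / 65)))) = -38820520187 / 62382552960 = -0.62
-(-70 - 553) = 623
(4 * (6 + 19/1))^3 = 1000000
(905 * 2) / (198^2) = 905 / 19602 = 0.05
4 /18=2 /9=0.22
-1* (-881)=881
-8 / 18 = -4 / 9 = -0.44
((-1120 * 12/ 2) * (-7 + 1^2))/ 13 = 40320/ 13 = 3101.54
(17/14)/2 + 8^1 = 241/28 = 8.61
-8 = -8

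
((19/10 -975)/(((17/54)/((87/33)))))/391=-7619373/365585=-20.84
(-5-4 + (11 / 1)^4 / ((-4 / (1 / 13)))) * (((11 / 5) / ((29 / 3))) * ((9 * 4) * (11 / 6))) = -567369 / 130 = -4364.38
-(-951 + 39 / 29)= 27540 / 29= 949.66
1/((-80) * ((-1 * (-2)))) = -1/160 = -0.01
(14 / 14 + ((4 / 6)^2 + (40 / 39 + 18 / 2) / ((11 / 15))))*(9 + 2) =19454 / 117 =166.27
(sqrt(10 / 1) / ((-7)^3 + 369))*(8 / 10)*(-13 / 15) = -0.08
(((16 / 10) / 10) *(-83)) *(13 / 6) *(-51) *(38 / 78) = 714.91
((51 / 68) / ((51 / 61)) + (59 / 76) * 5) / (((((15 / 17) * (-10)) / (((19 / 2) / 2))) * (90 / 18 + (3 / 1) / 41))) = -42189 / 83200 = -0.51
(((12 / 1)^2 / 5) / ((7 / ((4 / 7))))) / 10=288 / 1225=0.24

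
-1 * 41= -41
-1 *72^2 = -5184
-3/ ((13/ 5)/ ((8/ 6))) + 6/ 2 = 19/ 13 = 1.46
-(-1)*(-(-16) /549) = 16 /549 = 0.03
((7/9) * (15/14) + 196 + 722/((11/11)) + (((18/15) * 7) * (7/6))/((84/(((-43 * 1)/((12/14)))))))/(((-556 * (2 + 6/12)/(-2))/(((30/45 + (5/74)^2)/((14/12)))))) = 3624277171/4795333200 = 0.76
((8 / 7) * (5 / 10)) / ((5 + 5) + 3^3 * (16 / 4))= 2 / 413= 0.00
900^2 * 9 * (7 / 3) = 17010000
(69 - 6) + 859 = 922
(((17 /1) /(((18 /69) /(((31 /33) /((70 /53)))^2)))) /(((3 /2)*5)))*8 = 2110969118 /60031125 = 35.16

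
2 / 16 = 1 / 8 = 0.12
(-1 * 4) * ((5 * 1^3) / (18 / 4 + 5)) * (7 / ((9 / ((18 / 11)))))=-2.68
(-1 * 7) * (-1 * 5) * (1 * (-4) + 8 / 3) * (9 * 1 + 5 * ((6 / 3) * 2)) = -4060 / 3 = -1353.33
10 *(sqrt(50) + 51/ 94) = 76.14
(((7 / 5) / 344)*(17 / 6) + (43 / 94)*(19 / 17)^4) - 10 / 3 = -35217998789 / 13503675280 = -2.61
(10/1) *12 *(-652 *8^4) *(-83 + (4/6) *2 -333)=132888657920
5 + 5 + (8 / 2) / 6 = 32 / 3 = 10.67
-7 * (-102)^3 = 7428456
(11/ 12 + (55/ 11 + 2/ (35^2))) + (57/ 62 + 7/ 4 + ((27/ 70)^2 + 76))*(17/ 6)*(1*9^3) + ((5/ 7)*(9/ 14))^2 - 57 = 726809682283/ 4465860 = 162747.98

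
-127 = -127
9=9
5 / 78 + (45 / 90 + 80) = 3142 / 39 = 80.56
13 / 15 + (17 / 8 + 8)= 1319 / 120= 10.99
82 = 82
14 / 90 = 7 / 45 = 0.16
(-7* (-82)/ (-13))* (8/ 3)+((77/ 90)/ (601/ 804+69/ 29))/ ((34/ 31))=-1352189827/ 11508575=-117.49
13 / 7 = 1.86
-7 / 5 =-1.40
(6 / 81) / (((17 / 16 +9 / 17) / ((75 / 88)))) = 1700 / 42867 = 0.04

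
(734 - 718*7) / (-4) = 1073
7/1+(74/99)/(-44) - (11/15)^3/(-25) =142906477/20418750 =7.00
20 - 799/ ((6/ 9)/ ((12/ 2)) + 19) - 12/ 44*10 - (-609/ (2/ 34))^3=1109682256952.46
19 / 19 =1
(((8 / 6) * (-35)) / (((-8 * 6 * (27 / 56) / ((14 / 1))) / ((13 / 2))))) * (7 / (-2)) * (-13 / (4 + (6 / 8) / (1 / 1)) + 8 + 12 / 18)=-52749970 / 13851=-3808.39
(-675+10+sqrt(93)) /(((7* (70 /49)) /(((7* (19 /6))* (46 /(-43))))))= 406847 /258- 3059* sqrt(93) /1290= 1554.06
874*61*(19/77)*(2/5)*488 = 988654816/385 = 2567934.59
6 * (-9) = -54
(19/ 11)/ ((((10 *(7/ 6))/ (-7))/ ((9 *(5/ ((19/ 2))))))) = -54/ 11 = -4.91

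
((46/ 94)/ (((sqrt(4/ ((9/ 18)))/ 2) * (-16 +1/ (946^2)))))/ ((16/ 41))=-210976447 * sqrt(2)/ 5383814280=-0.06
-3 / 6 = -1 / 2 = -0.50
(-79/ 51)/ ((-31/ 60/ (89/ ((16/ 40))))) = 351550/ 527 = 667.08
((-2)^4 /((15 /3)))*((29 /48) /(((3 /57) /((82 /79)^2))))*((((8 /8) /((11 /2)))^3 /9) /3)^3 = 1896921088 /4344811112288830095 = 0.00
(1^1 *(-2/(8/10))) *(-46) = 115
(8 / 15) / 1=8 / 15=0.53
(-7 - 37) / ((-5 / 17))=748 / 5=149.60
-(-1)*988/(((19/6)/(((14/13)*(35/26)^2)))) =102900/169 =608.88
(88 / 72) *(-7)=-77 / 9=-8.56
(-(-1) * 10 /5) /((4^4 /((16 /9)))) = 1 /72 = 0.01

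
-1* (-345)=345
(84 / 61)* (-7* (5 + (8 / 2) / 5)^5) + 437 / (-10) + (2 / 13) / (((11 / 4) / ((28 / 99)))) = -341718350666293 / 5397356250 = -63312.17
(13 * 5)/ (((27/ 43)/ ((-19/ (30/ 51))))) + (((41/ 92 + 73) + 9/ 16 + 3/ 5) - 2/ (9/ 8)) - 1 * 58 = -165375667/ 49680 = -3328.82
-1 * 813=-813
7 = 7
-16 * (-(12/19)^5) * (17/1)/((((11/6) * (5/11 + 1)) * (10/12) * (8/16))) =304570368/12380495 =24.60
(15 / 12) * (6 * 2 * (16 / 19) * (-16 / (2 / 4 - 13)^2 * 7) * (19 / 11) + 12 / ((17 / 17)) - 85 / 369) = -1881779 / 2029500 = -0.93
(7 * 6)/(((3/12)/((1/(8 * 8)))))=21/8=2.62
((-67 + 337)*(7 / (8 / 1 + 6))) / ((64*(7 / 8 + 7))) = 15 / 56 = 0.27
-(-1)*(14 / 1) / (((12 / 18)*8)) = 21 / 8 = 2.62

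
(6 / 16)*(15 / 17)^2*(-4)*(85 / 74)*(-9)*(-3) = -91125 / 2516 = -36.22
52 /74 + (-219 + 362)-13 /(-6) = 32383 /222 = 145.87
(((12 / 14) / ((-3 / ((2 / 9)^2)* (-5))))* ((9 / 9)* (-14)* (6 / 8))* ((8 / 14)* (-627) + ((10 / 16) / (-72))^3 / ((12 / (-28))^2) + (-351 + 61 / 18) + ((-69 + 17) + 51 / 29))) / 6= 264001978431727 / 70701890273280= 3.73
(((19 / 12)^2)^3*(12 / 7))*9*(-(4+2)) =-47045881 / 32256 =-1458.52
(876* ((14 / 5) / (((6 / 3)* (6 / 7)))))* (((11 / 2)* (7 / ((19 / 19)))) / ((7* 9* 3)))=39347 / 135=291.46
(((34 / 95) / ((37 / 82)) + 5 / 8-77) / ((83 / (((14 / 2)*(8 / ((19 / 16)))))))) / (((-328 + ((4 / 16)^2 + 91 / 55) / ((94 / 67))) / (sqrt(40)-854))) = -3363172334584832 / 29967319196413 + 7876281814016*sqrt(10) / 29967319196413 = -111.40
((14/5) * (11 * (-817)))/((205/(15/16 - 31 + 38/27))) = 778750511/221400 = 3517.39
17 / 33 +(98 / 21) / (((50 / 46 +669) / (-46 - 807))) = -459887 / 84766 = -5.43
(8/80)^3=0.00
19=19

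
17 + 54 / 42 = 128 / 7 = 18.29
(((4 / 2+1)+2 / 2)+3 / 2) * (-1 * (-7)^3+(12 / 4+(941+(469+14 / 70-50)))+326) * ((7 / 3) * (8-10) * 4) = -1043196 / 5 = -208639.20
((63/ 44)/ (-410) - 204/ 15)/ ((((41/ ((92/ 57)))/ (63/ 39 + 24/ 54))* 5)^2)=-15080186037086/ 4214787692061375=-0.00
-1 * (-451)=451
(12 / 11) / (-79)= -12 / 869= -0.01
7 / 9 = 0.78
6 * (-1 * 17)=-102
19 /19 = 1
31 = 31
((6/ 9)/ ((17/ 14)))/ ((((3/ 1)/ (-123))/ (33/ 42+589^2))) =-398266210/ 51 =-7809141.37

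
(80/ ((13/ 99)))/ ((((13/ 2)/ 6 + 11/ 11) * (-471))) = -0.62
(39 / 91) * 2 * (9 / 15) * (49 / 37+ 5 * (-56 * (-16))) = 426366 / 185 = 2304.68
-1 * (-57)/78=19/26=0.73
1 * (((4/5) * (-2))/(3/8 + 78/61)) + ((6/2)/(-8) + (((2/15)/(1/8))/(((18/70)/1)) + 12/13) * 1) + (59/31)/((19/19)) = 659382341/117079560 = 5.63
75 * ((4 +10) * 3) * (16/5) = 10080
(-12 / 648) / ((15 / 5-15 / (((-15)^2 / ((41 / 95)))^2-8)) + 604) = -456877177 / 14975518746096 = -0.00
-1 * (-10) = 10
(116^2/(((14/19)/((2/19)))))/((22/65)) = 437320/77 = 5679.48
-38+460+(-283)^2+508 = 81019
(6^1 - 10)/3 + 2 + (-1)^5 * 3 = -7/3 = -2.33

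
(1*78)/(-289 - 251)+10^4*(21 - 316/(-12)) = 42599987/90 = 473333.19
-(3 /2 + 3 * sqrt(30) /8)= -3 * sqrt(30) /8 - 3 /2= -3.55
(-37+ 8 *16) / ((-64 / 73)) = -6643 / 64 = -103.80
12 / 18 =2 / 3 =0.67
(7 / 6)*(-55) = -385 / 6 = -64.17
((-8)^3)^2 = 262144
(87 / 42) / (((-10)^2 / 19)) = 551 / 1400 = 0.39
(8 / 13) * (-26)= -16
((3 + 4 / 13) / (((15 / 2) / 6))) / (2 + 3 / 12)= 688 / 585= 1.18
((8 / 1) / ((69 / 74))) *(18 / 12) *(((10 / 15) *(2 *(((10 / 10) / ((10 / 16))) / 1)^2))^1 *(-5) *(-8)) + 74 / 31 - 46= 18326008 / 10695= 1713.51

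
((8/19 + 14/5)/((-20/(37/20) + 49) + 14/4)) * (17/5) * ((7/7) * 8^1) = 3079584/1465375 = 2.10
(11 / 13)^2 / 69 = 121 / 11661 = 0.01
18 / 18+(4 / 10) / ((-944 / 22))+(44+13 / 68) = 226587 / 5015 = 45.18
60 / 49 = 1.22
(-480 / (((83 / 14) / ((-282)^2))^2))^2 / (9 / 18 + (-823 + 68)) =-235991426227791184100170137600 / 23871535463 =-9885892199668898361.73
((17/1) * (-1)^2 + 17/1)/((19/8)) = 272/19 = 14.32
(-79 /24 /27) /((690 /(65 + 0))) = -1027 /89424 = -0.01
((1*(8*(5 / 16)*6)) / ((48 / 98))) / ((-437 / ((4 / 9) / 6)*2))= -245 / 94392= -0.00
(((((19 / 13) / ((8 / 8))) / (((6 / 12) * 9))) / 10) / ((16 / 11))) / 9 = 209 / 84240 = 0.00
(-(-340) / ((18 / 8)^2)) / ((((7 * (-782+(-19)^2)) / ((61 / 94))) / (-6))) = 331840 / 3739743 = 0.09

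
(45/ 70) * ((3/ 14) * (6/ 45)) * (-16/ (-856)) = 9/ 26215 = 0.00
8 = 8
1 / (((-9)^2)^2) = 1 / 6561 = 0.00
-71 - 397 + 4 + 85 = -379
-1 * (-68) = 68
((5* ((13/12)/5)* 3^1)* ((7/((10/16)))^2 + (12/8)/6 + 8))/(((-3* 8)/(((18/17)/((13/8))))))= -40107/3400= -11.80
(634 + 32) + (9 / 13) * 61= 9207 / 13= 708.23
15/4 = 3.75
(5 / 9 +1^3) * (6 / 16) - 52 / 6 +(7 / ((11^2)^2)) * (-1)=-1420261 / 175692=-8.08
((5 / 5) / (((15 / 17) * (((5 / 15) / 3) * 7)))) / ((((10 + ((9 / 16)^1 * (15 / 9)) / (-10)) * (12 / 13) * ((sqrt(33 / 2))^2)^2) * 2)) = 3536 / 12082455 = 0.00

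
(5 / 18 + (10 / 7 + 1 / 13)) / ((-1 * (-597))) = 2921 / 977886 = 0.00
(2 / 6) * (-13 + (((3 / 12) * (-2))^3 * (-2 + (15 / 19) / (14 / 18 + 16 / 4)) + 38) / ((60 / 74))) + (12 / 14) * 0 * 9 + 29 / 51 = 13279887 / 1111120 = 11.95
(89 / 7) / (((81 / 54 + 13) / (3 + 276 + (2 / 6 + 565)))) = 740.35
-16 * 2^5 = -512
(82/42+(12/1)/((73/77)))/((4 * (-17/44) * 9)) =-246367/234549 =-1.05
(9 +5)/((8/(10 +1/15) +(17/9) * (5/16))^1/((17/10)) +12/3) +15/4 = 23698209/3559484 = 6.66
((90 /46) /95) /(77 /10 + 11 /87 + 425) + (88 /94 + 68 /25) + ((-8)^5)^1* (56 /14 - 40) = 228089932843843218 /193353632525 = 1179651.66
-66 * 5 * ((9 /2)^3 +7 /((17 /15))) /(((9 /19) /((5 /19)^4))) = -151628125 /466412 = -325.09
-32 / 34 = -16 / 17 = -0.94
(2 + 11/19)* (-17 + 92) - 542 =-6623/19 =-348.58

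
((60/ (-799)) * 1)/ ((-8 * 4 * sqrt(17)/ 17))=15 * sqrt(17)/ 6392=0.01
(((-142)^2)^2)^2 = 165312903998914816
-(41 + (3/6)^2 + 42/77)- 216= -11343/44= -257.80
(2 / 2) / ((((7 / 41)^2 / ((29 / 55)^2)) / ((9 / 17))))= 12723489 / 2519825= 5.05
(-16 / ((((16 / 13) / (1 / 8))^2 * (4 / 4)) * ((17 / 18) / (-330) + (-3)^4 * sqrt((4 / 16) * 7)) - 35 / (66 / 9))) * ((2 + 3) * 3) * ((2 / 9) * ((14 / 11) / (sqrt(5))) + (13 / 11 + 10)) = -2654594765881344000 * sqrt(7) / 27186967061413439279 - 13428844344115200 * sqrt(35) / 27186967061413439279 - 3414422049386400 / 27186967061413439279 - 17272595733120 * sqrt(5) / 27186967061413439279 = -0.26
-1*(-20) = 20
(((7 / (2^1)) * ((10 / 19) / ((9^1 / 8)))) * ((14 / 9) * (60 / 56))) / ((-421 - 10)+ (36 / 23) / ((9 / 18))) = -32200 / 5048433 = -0.01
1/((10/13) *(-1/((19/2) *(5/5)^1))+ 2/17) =4199/154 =27.27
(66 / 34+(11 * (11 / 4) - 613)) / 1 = -39495 / 68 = -580.81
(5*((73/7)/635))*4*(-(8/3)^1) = -2336/2667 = -0.88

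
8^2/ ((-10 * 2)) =-16/ 5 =-3.20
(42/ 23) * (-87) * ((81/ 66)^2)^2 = -970942707/ 2693944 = -360.42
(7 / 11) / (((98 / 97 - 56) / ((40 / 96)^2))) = -2425 / 1207008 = -0.00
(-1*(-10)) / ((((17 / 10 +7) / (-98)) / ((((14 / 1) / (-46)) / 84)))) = 2450 / 6003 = 0.41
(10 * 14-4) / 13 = 136 / 13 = 10.46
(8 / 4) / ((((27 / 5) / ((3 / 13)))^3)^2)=31250 / 2565164201769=0.00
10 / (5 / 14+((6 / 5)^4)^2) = 54687500 / 25467749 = 2.15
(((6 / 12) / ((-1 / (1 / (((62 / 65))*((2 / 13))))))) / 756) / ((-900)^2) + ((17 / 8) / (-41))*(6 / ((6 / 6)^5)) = -0.31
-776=-776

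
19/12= 1.58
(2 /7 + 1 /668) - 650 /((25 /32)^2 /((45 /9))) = -124487109 /23380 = -5324.51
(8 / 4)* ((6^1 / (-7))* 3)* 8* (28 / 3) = -384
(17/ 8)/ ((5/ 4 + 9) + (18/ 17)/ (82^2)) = 485809/ 2343350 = 0.21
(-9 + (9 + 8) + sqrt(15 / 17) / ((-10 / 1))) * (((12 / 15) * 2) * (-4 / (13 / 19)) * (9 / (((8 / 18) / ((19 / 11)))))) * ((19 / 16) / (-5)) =2222316 / 3575 -555579 * sqrt(255) / 1215500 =614.33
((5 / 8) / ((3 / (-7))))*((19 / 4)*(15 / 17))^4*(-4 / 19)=4051096875 / 42762752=94.73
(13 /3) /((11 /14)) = 182 /33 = 5.52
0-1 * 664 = -664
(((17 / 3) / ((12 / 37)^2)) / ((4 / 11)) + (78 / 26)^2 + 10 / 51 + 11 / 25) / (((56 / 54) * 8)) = 115878011 / 6092800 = 19.02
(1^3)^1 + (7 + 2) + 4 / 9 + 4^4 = 2398 / 9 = 266.44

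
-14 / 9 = -1.56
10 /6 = 5 /3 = 1.67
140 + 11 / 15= 2111 / 15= 140.73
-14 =-14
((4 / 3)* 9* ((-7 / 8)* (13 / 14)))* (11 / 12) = -143 / 16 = -8.94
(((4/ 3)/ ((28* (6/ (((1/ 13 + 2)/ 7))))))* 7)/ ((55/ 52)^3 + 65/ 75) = 243360/ 30264703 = 0.01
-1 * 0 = 0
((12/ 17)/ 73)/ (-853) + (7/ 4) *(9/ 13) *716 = 11937527565/ 13761449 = 867.46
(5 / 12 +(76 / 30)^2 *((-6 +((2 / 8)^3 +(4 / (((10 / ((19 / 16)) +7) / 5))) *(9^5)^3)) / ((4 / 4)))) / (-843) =-2032875202877.08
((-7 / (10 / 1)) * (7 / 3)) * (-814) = 19943 / 15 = 1329.53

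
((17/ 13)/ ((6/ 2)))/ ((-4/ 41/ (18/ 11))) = -2091/ 286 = -7.31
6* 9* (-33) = -1782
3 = 3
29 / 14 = 2.07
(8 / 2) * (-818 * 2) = -6544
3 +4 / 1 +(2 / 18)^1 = 64 / 9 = 7.11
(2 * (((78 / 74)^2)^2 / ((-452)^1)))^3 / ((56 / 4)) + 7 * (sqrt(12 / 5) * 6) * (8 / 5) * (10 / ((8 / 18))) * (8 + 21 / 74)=-12381557655576425121 / 1063834430441503771327094384 + 926856 * sqrt(15) / 185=19403.77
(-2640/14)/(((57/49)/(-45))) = 138600/19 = 7294.74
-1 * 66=-66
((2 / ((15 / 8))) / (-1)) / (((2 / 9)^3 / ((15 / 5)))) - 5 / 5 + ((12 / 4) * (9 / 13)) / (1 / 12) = -17399 / 65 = -267.68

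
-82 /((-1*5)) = 82 /5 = 16.40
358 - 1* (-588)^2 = -345386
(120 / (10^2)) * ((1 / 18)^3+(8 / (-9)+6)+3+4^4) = 1540297 / 4860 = 316.93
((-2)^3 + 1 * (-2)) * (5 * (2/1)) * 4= -400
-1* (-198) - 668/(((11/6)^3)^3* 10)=197.71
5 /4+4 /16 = 3 /2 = 1.50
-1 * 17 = -17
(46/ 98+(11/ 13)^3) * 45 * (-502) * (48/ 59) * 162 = -20332626480000/ 6351527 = -3201218.62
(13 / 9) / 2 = 13 / 18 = 0.72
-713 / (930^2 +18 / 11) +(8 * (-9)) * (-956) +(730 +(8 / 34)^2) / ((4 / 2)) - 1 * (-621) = 191966221925753 / 2749522302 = 69818.03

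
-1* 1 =-1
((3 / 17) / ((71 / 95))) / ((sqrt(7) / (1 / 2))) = 285 * sqrt(7) / 16898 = 0.04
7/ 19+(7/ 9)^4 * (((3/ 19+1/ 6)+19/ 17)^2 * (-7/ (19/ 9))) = -112130632243/ 52022195244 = -2.16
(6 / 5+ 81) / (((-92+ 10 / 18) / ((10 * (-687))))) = 5082426 / 823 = 6175.49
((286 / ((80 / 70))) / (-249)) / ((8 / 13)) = -13013 / 7968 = -1.63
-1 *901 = -901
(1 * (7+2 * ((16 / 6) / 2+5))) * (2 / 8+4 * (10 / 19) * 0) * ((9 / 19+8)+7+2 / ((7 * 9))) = 273760 / 3591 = 76.24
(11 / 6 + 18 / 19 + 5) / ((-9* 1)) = -887 / 1026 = -0.86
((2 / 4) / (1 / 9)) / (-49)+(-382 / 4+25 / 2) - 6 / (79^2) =-50821051 / 611618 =-83.09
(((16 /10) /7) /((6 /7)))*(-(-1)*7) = 28 /15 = 1.87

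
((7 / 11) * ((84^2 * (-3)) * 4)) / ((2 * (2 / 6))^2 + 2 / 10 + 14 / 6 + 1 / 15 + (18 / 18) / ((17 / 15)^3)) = -32759490960 / 2268629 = -14440.22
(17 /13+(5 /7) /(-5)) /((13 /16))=1696 /1183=1.43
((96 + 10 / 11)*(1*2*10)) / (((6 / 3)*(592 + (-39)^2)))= 10660 / 23243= 0.46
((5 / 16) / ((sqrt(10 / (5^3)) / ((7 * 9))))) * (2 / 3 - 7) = -440.84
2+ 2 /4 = 2.50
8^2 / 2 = 32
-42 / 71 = -0.59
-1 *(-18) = 18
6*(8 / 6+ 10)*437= 29716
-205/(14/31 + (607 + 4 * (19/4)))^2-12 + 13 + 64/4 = 1282224359/75427280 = 17.00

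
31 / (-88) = -31 / 88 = -0.35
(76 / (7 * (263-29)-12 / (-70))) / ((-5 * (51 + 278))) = -19 / 673698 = -0.00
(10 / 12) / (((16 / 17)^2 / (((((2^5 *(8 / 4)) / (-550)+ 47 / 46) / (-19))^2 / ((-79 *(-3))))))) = 0.00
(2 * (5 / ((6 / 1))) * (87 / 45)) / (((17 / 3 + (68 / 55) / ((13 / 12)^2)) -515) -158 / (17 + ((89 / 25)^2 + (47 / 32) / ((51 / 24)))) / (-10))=-347861536165 / 54816209383956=-0.01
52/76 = 0.68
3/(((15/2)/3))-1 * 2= -4/5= -0.80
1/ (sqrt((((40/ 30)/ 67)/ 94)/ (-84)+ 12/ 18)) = 3*sqrt(11661408290)/ 264515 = 1.22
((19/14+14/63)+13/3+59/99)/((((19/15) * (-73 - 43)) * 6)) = -15035/2036496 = -0.01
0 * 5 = 0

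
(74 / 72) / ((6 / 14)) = 259 / 108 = 2.40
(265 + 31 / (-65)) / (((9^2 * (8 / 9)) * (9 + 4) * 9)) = 0.03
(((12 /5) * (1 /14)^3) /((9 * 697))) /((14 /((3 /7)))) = 1 /234289580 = 0.00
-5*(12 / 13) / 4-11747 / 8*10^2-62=-3819417 / 26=-146900.65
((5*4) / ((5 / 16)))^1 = 64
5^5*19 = 59375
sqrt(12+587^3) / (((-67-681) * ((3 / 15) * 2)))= -5 * sqrt(202262015) / 1496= -47.53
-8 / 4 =-2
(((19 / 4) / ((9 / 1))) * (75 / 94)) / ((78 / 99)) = 0.53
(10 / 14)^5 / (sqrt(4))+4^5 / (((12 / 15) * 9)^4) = 104538125 / 220541454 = 0.47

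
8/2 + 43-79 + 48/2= -8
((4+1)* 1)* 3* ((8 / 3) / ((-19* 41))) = -40 / 779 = -0.05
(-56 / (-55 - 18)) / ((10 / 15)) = 84 / 73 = 1.15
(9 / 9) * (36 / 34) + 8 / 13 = 1.67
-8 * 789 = -6312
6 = 6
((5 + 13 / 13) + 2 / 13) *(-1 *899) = -71920 / 13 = -5532.31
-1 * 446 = -446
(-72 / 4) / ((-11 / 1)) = 1.64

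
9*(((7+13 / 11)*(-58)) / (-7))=46980 / 77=610.13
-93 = -93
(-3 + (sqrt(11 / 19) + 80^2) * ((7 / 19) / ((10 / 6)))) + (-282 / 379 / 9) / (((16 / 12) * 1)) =21 * sqrt(209) / 1805 + 20330941 / 14402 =1411.84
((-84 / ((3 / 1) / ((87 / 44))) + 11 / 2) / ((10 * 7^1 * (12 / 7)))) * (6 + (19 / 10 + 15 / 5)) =-119573 / 26400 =-4.53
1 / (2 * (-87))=-1 / 174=-0.01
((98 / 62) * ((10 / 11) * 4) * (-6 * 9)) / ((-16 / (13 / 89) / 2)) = 171990 / 30349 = 5.67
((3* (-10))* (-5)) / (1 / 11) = 1650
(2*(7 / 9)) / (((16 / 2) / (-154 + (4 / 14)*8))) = -59 / 2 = -29.50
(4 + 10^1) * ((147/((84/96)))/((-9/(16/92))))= -3136/69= -45.45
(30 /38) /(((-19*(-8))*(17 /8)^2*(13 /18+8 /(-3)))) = -0.00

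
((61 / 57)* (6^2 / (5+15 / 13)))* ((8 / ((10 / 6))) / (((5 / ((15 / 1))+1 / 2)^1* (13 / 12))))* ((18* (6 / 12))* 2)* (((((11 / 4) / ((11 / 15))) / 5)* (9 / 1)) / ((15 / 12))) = 38421216 / 11875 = 3235.47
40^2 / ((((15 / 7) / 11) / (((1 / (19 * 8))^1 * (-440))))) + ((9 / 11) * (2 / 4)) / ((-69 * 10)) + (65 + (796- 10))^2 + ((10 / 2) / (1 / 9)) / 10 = 700430.06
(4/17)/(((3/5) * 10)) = 2/51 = 0.04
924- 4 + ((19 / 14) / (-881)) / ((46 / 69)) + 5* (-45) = 17144203 / 24668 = 695.00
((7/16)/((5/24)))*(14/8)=147/40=3.68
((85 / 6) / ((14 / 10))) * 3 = 425 / 14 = 30.36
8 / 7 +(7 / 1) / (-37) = 247 / 259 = 0.95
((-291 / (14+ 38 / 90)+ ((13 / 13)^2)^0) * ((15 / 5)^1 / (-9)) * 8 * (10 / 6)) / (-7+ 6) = -497840 / 5841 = -85.23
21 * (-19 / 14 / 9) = -19 / 6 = -3.17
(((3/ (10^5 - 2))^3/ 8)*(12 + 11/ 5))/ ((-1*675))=-71/ 999940001199992000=-0.00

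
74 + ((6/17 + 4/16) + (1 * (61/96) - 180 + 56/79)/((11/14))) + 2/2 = -9784157/64464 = -151.78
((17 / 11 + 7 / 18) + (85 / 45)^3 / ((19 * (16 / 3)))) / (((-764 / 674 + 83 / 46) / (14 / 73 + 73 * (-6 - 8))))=-13055834781500 / 4283753661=-3047.76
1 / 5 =0.20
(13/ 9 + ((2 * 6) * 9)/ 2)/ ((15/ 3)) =499/ 45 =11.09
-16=-16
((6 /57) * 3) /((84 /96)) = 48 /133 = 0.36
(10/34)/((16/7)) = 35/272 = 0.13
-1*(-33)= 33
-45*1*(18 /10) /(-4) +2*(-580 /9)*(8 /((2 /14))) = -259111 /36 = -7197.53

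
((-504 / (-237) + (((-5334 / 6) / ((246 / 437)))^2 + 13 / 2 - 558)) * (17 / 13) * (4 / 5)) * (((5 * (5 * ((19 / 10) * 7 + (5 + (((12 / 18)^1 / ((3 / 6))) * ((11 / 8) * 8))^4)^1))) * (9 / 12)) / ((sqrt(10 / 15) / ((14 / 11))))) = 4091512169468294715977 * sqrt(6) / 2839773816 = 3529195541954.08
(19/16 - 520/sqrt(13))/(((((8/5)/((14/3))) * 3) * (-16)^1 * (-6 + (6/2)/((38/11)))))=2527/179712 - 665 * sqrt(13)/1404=-1.69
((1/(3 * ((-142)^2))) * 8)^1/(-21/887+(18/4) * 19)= 3548/2293176105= 0.00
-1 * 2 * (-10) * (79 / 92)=17.17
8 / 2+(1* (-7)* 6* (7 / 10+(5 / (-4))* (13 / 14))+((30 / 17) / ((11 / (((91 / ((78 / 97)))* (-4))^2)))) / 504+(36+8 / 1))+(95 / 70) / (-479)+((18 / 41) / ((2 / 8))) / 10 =132.75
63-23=40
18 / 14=9 / 7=1.29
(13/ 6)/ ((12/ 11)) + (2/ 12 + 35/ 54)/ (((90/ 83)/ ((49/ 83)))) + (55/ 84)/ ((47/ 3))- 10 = -24075157/ 3197880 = -7.53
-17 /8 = -2.12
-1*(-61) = 61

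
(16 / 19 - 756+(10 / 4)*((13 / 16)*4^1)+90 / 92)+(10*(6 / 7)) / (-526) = -4801813967 / 6436136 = -746.07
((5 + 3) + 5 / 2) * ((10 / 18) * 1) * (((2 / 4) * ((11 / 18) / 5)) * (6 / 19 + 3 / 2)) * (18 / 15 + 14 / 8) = 1.91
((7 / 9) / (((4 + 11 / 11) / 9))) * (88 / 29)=616 / 145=4.25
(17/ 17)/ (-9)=-1/ 9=-0.11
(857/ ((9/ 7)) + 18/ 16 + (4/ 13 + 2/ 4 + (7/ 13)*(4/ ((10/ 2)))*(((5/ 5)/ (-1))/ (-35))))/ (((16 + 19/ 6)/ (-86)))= -51741943/ 17250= -2999.53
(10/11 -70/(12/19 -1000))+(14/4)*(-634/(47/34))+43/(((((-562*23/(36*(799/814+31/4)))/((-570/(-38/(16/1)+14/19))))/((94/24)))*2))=-4802221214949011/2072792768882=-2316.79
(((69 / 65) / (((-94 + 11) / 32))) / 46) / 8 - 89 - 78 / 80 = -3883369 / 43160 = -89.98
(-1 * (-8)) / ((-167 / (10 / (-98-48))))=40 / 12191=0.00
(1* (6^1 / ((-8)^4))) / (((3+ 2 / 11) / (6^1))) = 99 / 35840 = 0.00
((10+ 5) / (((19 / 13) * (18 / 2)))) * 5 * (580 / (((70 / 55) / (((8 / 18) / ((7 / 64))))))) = 10558.46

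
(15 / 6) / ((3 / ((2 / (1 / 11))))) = 55 / 3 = 18.33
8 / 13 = 0.62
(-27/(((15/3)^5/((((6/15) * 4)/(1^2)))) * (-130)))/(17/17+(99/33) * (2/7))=756/13203125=0.00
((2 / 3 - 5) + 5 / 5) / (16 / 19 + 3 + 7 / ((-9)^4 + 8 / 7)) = -4363825 / 5031279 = -0.87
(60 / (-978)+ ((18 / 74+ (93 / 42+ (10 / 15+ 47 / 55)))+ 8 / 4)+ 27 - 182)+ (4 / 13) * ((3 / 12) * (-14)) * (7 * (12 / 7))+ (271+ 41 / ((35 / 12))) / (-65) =-11590485139 / 69658050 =-166.39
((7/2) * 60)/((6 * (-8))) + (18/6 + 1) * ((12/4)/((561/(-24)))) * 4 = -9617/1496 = -6.43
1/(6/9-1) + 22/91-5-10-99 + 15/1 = -101.76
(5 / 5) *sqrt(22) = sqrt(22) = 4.69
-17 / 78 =-0.22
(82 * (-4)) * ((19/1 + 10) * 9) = -85608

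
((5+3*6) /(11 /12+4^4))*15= 4140 /3083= 1.34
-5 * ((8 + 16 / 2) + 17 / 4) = -405 / 4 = -101.25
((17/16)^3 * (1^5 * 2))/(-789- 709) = -4913/3067904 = -0.00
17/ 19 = 0.89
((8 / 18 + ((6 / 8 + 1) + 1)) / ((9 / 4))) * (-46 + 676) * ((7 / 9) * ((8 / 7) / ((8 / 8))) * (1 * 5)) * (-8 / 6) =-1288000 / 243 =-5300.41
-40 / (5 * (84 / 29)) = -58 / 21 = -2.76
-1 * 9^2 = -81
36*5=180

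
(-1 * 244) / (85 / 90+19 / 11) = -48312 / 529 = -91.33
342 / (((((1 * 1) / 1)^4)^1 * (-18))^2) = 19 / 18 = 1.06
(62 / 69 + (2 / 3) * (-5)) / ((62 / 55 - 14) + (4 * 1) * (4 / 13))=10010 / 47863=0.21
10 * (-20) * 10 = -2000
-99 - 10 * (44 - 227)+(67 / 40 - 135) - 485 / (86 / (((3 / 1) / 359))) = 986503259 / 617480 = 1597.63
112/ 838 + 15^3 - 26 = 1403287/ 419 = 3349.13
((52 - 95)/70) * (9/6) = -129/140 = -0.92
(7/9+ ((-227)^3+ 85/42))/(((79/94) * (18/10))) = -346350544675/44793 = -7732247.11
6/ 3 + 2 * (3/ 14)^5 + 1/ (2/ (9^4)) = 882703883/ 268912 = 3282.50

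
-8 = -8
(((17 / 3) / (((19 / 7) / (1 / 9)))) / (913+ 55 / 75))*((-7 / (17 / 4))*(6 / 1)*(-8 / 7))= 160 / 55803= 0.00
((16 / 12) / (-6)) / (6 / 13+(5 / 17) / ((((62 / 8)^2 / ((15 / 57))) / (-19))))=-212381 / 417699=-0.51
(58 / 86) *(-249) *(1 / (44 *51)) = -2407 / 32164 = -0.07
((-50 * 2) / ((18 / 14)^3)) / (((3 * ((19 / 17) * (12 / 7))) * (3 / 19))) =-1020425 / 19683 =-51.84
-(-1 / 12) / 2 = 1 / 24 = 0.04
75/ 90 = 0.83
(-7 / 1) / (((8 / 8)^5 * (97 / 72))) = -504 / 97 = -5.20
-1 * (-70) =70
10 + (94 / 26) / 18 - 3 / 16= 18745 / 1872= 10.01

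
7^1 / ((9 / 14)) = 98 / 9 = 10.89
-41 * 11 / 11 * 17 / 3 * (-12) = 2788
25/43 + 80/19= 3915/817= 4.79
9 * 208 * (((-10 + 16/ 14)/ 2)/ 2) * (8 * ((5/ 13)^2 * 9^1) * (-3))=12052800/ 91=132448.35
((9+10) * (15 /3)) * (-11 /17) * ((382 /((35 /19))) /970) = -758461 /57715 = -13.14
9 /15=0.60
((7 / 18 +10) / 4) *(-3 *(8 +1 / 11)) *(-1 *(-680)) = -128605 / 3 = -42868.33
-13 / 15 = -0.87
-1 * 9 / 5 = -9 / 5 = -1.80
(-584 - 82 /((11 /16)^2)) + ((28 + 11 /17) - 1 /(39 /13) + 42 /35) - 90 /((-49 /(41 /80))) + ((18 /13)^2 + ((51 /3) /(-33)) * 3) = -1485354384617 /2044082040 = -726.66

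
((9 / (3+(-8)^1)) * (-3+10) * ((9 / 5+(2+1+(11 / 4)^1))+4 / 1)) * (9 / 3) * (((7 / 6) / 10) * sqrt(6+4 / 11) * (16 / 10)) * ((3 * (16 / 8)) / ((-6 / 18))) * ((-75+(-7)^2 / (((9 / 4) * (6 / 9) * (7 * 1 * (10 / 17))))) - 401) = -195064443 * sqrt(770) / 3125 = -1732101.96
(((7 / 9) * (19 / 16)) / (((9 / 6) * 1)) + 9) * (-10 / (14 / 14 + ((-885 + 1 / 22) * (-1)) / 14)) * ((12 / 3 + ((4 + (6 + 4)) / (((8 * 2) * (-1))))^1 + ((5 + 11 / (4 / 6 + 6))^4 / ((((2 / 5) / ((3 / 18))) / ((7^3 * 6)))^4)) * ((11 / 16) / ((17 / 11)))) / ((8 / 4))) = -419049802589533658447965445 / 1189824823296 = -352194536863586.75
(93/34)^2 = 8649/1156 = 7.48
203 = 203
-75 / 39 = -25 / 13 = -1.92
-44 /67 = -0.66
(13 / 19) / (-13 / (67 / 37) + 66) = 871 / 74879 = 0.01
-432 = -432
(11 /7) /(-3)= -11 /21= -0.52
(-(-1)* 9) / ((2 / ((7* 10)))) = 315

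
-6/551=-0.01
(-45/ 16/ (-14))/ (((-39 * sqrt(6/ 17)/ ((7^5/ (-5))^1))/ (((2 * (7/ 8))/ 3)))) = 16807 * sqrt(102)/ 9984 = 17.00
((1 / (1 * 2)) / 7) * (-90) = -6.43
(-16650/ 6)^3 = -21369234375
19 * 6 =114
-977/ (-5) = 977/ 5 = 195.40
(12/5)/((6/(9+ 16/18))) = 178/45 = 3.96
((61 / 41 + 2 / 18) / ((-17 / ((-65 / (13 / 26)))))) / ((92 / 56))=1073800 / 144279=7.44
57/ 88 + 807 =807.65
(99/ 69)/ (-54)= -0.03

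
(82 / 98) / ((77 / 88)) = 328 / 343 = 0.96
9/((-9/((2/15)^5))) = -32/759375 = -0.00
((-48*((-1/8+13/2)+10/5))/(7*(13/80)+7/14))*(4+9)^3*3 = -211966560/131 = -1618065.34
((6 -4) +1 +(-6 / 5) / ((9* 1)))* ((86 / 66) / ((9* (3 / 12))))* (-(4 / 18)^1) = -14792 / 40095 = -0.37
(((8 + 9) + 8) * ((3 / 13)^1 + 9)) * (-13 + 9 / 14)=-259500 / 91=-2851.65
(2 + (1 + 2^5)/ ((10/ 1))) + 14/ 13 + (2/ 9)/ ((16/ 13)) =6.56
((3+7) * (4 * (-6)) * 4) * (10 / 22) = -4800 / 11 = -436.36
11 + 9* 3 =38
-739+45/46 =-33949/46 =-738.02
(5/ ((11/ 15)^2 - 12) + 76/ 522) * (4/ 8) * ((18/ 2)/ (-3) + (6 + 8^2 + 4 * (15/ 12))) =-782492/ 74791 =-10.46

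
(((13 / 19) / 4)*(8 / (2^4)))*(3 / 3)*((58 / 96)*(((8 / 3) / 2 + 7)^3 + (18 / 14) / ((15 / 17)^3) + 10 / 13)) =2588908967 / 86184000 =30.04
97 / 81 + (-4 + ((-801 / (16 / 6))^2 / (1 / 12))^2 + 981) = 24307629709459753 / 20736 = 1172242945093.55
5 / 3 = 1.67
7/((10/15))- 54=-87/2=-43.50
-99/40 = -2.48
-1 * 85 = -85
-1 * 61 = -61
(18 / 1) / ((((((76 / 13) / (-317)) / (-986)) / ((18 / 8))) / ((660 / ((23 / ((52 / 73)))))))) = 1411958201940 / 31901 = 44260625.12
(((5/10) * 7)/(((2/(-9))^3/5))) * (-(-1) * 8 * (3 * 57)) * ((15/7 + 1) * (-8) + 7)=79158465/2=39579232.50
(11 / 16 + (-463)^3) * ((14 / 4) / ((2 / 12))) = -33348956361 / 16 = -2084309772.56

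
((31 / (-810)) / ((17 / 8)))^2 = 15376 / 47403225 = 0.00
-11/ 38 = -0.29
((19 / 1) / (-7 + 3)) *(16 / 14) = -38 / 7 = -5.43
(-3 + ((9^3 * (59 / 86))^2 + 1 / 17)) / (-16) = -31448714257 / 2011712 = -15632.81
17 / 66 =0.26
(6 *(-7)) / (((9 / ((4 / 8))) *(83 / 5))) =-35 / 249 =-0.14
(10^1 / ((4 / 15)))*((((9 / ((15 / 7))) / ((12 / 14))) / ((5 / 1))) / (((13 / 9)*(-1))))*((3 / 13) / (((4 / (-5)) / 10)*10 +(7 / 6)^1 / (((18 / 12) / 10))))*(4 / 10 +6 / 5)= -35721 / 26533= -1.35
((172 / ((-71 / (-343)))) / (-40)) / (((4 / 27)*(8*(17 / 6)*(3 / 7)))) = -2787561 / 193120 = -14.43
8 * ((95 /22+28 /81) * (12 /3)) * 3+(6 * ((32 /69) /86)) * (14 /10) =447.78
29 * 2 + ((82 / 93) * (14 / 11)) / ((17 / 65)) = 1083298 / 17391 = 62.29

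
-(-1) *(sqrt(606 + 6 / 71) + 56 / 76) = 25.36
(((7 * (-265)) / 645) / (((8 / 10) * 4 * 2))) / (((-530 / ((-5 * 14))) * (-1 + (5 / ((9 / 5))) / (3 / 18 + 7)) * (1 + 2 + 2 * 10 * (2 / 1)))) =0.00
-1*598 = -598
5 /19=0.26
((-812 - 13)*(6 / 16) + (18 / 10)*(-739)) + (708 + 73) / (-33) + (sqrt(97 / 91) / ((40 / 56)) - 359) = -242669 / 120 + sqrt(8827) / 65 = -2020.80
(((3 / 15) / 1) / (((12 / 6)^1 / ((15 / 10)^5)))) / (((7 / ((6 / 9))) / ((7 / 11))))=81 / 1760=0.05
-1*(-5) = 5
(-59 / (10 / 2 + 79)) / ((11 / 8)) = -118 / 231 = -0.51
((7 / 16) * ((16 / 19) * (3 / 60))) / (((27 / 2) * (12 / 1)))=0.00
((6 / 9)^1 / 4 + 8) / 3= 49 / 18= 2.72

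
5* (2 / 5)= 2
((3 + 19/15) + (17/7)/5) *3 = 499/35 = 14.26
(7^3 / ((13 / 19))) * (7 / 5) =45619 / 65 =701.83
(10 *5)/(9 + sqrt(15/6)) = 900/157 -50 *sqrt(10)/157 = 4.73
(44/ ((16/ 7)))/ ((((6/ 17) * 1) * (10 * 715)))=119/ 15600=0.01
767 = 767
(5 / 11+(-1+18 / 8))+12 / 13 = 1503 / 572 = 2.63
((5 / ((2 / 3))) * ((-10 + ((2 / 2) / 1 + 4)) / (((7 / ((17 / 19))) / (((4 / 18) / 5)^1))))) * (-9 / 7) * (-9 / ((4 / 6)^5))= -557685 / 29792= -18.72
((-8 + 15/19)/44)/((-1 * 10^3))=137/836000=0.00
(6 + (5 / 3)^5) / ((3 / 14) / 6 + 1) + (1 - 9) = 71948 / 7047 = 10.21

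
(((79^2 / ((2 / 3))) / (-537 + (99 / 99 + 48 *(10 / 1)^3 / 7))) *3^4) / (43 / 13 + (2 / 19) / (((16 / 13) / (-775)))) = -1.90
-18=-18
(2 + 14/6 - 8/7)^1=67/21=3.19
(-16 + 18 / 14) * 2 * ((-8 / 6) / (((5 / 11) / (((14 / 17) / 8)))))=2266 / 255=8.89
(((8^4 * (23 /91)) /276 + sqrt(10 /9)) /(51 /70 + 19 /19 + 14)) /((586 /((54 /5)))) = 42 * sqrt(10) /107531 + 6144 /1397903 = 0.01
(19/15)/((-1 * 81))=-19/1215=-0.02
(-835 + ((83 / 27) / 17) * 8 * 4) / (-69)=380609 / 31671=12.02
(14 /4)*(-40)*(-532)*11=819280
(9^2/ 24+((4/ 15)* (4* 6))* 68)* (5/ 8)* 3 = 52629/ 64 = 822.33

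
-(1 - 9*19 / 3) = 56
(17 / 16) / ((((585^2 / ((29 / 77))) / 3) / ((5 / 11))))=493 / 309188880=0.00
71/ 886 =0.08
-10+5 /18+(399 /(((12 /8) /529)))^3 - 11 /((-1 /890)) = 50151558209834237 /18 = 2786197678324124.28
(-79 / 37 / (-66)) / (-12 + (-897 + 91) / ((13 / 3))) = -79 / 483516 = -0.00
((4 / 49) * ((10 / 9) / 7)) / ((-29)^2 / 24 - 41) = -320 / 147147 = -0.00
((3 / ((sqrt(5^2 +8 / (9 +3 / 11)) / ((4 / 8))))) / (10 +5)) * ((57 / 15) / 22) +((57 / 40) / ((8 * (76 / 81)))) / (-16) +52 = 19 * sqrt(67269) / 1450900 +1064717 / 20480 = 51.99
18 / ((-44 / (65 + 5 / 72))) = -4685 / 176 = -26.62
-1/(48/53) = -53/48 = -1.10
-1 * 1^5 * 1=-1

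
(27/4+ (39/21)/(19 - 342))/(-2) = -60995/18088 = -3.37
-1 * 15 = -15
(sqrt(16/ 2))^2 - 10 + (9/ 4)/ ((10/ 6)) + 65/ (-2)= -663/ 20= -33.15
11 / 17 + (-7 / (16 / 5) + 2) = 125 / 272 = 0.46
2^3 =8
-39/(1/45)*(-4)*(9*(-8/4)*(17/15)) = -143208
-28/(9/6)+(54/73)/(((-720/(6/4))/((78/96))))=-5232991/280320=-18.67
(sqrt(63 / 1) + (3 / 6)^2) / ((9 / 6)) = 5.46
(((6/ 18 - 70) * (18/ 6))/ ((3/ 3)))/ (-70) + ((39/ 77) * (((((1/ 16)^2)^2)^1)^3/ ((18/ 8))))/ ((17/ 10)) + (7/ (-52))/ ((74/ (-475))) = 1279274966343330456229/ 332296515208788049920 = 3.85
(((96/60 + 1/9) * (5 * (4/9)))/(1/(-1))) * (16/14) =-352/81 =-4.35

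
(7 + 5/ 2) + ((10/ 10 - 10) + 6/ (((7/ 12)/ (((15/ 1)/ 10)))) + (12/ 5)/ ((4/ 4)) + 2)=1423/ 70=20.33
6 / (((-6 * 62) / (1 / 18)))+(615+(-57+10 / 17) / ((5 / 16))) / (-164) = -5153617 / 1944630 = -2.65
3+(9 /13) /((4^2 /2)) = 321 /104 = 3.09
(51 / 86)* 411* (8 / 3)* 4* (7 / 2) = 391272 / 43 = 9099.35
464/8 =58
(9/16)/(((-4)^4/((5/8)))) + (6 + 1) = 229421/32768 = 7.00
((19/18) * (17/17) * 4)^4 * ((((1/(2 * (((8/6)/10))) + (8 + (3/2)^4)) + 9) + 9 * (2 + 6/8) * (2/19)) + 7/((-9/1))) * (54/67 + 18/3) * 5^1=394210599320/1318761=298924.98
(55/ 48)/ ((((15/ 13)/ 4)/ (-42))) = -1001/ 6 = -166.83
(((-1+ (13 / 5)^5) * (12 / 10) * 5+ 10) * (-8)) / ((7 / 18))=-322597152 / 21875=-14747.30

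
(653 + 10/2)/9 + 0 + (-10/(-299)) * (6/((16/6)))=393889/5382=73.19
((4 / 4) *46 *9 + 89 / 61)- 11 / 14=354131 / 854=414.67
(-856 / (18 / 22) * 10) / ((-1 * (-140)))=-4708 / 63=-74.73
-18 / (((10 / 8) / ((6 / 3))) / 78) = -11232 / 5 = -2246.40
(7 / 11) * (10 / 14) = 5 / 11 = 0.45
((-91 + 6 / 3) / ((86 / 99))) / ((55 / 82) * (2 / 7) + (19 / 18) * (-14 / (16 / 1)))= 182070504 / 1300793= 139.97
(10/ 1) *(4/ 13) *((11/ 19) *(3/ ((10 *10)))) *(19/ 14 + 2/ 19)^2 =4993593/ 43691830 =0.11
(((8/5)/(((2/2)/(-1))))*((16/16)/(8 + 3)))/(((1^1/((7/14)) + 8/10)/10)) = -40/77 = -0.52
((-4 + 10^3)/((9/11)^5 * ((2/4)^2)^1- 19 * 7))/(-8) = 80203398/85620083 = 0.94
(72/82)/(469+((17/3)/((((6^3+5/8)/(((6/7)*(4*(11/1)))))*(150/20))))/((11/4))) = 6550740/3499361849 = 0.00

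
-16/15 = -1.07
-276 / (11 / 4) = -1104 / 11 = -100.36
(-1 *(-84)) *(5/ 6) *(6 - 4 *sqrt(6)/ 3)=420 - 280 *sqrt(6)/ 3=191.38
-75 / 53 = -1.42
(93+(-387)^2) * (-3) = -449586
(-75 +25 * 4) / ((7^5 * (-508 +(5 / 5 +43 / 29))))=-145 / 49278124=-0.00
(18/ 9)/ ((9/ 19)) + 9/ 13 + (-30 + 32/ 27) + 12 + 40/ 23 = -82031/ 8073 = -10.16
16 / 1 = 16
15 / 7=2.14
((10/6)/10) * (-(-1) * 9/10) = 3/20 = 0.15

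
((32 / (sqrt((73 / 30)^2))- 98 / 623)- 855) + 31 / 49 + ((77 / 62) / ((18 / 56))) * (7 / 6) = -222992590193 / 266461461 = -836.87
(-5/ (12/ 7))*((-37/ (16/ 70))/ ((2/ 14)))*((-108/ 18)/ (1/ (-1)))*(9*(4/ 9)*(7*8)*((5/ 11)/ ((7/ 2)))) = 6345500/ 11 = 576863.64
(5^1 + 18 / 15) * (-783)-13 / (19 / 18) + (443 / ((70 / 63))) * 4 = -310851 / 95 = -3272.12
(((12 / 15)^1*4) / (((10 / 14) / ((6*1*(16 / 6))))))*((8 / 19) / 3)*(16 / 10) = 114688 / 7125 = 16.10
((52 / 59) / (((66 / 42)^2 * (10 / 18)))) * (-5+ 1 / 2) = -103194 / 35695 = -2.89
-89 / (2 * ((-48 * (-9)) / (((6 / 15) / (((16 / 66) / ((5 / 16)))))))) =-979 / 18432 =-0.05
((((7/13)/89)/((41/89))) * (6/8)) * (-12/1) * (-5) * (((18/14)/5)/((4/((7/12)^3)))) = 0.01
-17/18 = -0.94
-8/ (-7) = 8/ 7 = 1.14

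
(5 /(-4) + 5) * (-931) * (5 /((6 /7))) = -162925 /8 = -20365.62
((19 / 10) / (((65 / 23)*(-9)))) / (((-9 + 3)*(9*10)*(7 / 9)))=437 / 2457000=0.00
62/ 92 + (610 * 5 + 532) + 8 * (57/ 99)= 5445491/ 1518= 3587.28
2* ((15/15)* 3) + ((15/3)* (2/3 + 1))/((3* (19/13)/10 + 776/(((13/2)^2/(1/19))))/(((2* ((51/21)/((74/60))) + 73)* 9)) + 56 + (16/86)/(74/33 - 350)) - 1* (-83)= 186674622860798947/2093966617975373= 89.15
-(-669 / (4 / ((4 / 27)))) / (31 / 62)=446 / 9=49.56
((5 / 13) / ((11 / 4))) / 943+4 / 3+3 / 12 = 2562371 / 1618188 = 1.58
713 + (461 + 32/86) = 50498/43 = 1174.37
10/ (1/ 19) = 190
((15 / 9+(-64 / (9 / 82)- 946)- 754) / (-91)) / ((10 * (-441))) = -20533 / 3611790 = -0.01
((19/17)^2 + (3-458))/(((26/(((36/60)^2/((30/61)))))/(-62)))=371961591/469625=792.04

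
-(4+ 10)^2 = -196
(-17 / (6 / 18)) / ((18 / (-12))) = 34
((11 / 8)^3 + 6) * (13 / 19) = 57239 / 9728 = 5.88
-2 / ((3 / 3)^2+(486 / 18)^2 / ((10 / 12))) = -10 / 4379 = -0.00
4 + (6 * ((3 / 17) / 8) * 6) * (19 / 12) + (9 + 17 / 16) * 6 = 4463 / 68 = 65.63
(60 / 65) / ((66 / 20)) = 0.28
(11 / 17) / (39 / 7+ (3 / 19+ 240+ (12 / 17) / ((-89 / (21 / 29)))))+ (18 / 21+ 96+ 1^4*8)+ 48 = 1534357851881 / 10037682186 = 152.86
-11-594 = -605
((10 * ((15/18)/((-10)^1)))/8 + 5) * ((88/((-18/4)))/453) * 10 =-25850/12231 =-2.11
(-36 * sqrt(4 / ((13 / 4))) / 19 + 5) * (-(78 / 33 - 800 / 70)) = 3490 / 77 - 100512 * sqrt(13) / 19019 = 26.27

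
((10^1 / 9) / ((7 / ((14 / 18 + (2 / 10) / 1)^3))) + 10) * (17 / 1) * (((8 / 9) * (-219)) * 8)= -925457820032 / 3444525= -268675.02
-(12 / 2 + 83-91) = 2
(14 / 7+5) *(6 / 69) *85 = 1190 / 23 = 51.74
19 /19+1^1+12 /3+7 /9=61 /9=6.78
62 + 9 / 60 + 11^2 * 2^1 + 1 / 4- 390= -428 / 5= -85.60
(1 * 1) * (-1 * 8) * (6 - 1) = -40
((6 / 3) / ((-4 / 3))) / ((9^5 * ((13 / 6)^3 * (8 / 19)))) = -19 / 3203226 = -0.00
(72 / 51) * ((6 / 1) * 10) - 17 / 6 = 8351 / 102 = 81.87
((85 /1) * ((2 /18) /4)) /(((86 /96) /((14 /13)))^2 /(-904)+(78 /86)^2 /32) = 1782215895040 /18825996839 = 94.67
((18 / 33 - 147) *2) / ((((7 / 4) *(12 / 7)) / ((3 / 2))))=-1611 / 11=-146.45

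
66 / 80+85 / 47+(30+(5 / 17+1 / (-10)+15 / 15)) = 1081131 / 31960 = 33.83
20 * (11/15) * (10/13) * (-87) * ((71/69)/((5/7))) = -1268344/897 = -1413.98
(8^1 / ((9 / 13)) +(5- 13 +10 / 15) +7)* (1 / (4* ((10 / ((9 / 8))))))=0.32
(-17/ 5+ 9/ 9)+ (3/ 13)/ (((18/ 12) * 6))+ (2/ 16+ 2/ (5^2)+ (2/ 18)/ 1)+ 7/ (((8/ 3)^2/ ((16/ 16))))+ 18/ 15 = 23611/ 187200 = 0.13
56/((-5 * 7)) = -8/5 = -1.60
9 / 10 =0.90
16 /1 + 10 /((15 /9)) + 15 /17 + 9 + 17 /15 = 8419 /255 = 33.02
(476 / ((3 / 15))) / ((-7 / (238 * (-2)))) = 161840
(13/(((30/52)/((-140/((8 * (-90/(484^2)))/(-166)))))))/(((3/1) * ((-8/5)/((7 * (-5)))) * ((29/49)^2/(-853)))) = 3025462638562.89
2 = 2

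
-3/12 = -1/4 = -0.25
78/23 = 3.39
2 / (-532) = -1 / 266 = -0.00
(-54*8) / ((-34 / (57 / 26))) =6156 / 221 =27.86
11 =11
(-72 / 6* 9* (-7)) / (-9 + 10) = 756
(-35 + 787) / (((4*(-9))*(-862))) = 94 / 3879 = 0.02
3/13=0.23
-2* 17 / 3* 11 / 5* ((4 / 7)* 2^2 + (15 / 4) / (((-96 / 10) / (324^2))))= 214696757 / 210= 1022365.51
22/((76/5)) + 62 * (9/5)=21479/190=113.05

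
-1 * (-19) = 19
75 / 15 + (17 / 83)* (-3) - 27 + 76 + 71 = 10324 / 83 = 124.39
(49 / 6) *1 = 49 / 6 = 8.17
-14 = -14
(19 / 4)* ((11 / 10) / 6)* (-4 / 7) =-209 / 420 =-0.50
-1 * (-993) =993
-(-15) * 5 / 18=25 / 6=4.17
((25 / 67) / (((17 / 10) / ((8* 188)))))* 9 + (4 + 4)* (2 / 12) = 10156556 / 3417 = 2972.36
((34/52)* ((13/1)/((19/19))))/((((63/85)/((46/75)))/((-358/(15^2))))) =-2379626/212625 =-11.19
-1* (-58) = 58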